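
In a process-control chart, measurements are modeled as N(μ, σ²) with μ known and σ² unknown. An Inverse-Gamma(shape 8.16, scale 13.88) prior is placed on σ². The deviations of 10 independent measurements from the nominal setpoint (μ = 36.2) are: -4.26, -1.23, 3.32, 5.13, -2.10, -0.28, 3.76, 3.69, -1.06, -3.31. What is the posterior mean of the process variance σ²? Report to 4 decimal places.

With known mean μ and an Inverse-Gamma(α, β) prior on σ², the Normal likelihood is conjugate: posterior is Inv-Gamma(α + n/2, β + Σ(xᵢ−μ)²/2).
Σ(xᵢ−μ)² = (-4.26)² + (-1.23)² + (3.32)² + (5.13)² + (-2.10)² + (-0.28)² + (3.76)² + (3.69)² + (-1.06)² + (-3.31)² = 101.3216.
Posterior: Inv-Gamma(8.16 + 10/2, 13.88 + 101.3216/2) = Inv-Gamma(13.16, 64.54080).
E[σ²|data] = β/(α−1) = 64.54080/12.16 = 5.3076.

5.3076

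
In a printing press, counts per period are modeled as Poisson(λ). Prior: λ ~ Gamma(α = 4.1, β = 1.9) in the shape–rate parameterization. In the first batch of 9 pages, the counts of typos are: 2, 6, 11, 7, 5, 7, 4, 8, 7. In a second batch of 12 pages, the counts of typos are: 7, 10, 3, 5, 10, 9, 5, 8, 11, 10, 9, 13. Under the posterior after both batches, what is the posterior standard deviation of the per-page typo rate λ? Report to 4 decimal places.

With a Gamma(shape α, rate β) prior, the Poisson likelihood is conjugate: the posterior is Gamma(α + ΣXᵢ, β + n).
Batch 1: sum of counts S = 57 over n = 9 pages.
After batch 1: Gamma(α+S, β+n) = Gamma(4.1+57, 1.9+9) = Gamma(61.1, 10.9).
Batch 2: sum of counts S = 100 over n = 12 pages.
After batch 2: Gamma(α+S, β+n) = Gamma(61.1+100, 10.9+12) = Gamma(161.1, 22.9).
SD = √α/β = √161.1/22.9 = 0.5543.

0.5543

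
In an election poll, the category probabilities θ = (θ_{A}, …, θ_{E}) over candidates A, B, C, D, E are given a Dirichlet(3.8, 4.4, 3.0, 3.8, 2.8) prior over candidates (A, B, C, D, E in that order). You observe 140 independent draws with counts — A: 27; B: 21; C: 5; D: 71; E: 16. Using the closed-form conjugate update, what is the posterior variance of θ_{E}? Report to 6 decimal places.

The Dirichlet prior is conjugate to the Multinomial likelihood: each posterior αⱼ = prior αⱼ + observed count nⱼ.
Posterior concentration: (30.8, 25.4, 8.0, 74.8, 18.8), total = 157.8.
Var[θ_j] = α_j(Σα−α_j)/((Σα)²(Σα+1)) = 18.8·139.0/(157.8²·158.8) = 0.000661.

0.000661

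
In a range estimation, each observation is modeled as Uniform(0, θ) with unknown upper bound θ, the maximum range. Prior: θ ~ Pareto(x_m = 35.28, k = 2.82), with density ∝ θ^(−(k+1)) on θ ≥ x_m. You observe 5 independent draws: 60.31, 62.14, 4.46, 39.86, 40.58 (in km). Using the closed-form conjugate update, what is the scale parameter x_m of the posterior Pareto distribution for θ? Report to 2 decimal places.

A Pareto(scale x_m, shape k) prior on the upper bound θ of Uniform(0, θ) is conjugate: posterior is Pareto(max(x_m, max xᵢ), k + n).
Sample maximum = 62.14; prior scale x_m = 35.28 → posterior scale = max = 62.14.
Posterior shape = 2.82 + 5 = 7.82.
Posterior scale x_m = 62.14.

62.14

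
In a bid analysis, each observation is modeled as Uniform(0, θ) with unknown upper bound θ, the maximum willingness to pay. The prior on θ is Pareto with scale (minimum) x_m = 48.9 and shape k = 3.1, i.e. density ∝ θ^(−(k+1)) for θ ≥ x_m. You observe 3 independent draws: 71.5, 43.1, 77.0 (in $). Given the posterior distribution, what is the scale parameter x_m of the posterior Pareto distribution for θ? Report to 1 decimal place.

A Pareto(scale x_m, shape k) prior on the upper bound θ of Uniform(0, θ) is conjugate: posterior is Pareto(max(x_m, max xᵢ), k + n).
Sample maximum = 77.0; prior scale x_m = 48.9 → posterior scale = max = 77.0.
Posterior shape = 3.1 + 3 = 6.1.
Posterior scale x_m = 77.0.

77.0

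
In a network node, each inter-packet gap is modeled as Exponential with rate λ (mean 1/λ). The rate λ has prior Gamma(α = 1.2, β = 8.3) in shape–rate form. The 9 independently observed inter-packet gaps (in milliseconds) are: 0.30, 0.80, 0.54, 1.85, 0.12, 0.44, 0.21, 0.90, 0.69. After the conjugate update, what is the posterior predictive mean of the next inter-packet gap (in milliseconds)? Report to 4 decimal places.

With a Gamma(shape α, rate β) prior on the exponential rate λ, the posterior after n observations with total T = Σxᵢ is Gamma(α+n, β+T).
Sum of observations T = 5.85 milliseconds; n = 9.
Posterior: Gamma(1.2+9, 8.3+5.85) = Gamma(10.2, 14.15).
The predictive distribution for the next observation is Lomax; its mean is β/(α−1) = 14.15/9.2 = 1.5380.

1.5380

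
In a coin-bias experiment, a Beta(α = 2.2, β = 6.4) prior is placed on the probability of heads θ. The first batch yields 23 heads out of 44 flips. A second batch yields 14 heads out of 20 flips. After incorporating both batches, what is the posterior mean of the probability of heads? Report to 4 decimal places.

0.5399

The Beta prior is conjugate to a Binomial/Bernoulli likelihood; the update adds successes to α and failures to β.
After batch 1: Beta(2.2+23, 6.4+21) = Beta(25.2, 27.4).
After batch 2: Beta(25.2+14, 27.4+6) = Beta(39.2, 33.4).
Posterior mean = α/(α+β) = 39.2/72.6 = 0.5399.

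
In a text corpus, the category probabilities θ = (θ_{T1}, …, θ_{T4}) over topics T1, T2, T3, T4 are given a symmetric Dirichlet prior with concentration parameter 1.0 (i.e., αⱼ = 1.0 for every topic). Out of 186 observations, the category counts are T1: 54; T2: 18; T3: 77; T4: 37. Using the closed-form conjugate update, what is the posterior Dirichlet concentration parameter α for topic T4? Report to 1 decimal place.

38.0

The Dirichlet prior is conjugate to the Multinomial likelihood: each posterior αⱼ = prior αⱼ + observed count nⱼ.
Posterior concentration: (55.0, 19.0, 78.0, 38.0), total = 190.0.
α_{T4} = 1.0 + 37 = 38.0.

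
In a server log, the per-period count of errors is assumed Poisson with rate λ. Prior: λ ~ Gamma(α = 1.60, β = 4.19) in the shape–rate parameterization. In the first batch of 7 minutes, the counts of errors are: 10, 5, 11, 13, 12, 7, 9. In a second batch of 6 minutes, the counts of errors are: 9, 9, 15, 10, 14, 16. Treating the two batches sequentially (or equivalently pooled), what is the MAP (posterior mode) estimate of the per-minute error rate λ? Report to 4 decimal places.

8.1792

With a Gamma(shape α, rate β) prior, the Poisson likelihood is conjugate: the posterior is Gamma(α + ΣXᵢ, β + n).
Batch 1: sum of counts S = 67 over n = 7 minutes.
After batch 1: Gamma(α+S, β+n) = Gamma(1.60+67, 4.19+7) = Gamma(68.60, 11.19).
Batch 2: sum of counts S = 73 over n = 6 minutes.
After batch 2: Gamma(α+S, β+n) = Gamma(68.60+73, 11.19+6) = Gamma(141.60, 17.19).
Mode of Gamma(α,β) for α≥1 is (α−1)/β = 140.60/17.19 = 8.1792.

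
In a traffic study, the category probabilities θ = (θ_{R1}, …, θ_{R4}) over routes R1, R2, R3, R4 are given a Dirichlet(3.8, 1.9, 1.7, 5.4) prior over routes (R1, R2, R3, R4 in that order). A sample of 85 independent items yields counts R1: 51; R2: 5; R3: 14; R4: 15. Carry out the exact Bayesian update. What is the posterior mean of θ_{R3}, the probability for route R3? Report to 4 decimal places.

The Dirichlet prior is conjugate to the Multinomial likelihood: each posterior αⱼ = prior αⱼ + observed count nⱼ.
Posterior concentration: (54.8, 6.9, 15.7, 20.4), total = 97.8.
E[θ_{R3}|data] = α_{R3}/Σα = 15.7/97.8 = 0.1605.

0.1605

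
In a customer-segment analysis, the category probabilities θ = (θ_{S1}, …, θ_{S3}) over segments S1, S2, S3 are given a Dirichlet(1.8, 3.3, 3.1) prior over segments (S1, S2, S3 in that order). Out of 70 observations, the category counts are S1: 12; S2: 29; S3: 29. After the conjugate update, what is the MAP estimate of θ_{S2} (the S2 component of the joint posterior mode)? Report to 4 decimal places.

The Dirichlet prior is conjugate to the Multinomial likelihood: each posterior αⱼ = prior αⱼ + observed count nⱼ.
Posterior concentration: (13.8, 32.3, 32.1), total = 78.2.
Joint mode component: (α_{S2}−1)/(Σα−K) = 31.3/75.2 = 0.4162.

0.4162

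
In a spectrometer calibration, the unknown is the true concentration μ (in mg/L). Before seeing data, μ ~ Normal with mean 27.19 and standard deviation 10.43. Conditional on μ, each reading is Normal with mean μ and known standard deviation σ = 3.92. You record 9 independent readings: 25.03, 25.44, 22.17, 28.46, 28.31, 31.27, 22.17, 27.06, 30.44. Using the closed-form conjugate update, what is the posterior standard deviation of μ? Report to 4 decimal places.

1.2965

For Normal data with known variance σ², a Normal(μ₀, σ₀²) prior on μ is conjugate. Posterior precision = 1/σ₀² + n/σ²; posterior mean is the precision-weighted average of μ₀ and x̄.
σ₀² = 10.43² = 108.7849, σ² = 3.92² = 15.3664; σ² + n·σ₀² = 15.3664 + 9·108.7849 = 994.4305.
Posterior precision = 1/σ₀² + n/σ² = 1/108.7849 + 9/15.3664 = (σ² + n·σ₀²)/(σ₀²σ²) = 994.4305/(108.7849·15.3664); posterior variance σₙ² = σ₀²σ²/(σ² + n·σ₀²) = 108.7849·15.3664/994.4305 = 1.680995.
Posterior SD = √σₙ² = √(108.7849·15.3664/994.4305) = 1.2965.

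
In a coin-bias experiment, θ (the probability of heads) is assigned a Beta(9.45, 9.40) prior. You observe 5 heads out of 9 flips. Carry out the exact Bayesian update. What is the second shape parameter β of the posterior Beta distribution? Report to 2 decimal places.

The Beta prior is conjugate to a Binomial/Bernoulli likelihood; the update adds successes to α and failures to β.
Posterior: Beta(α+k, β+n−k) = Beta(9.45+5, 9.40+4) = Beta(14.45, 13.40).
Posterior β = 13.40.

13.40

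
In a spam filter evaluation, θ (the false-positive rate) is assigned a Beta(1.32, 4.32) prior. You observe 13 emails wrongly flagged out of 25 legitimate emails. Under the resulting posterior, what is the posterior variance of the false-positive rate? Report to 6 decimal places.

0.007868

The Beta prior is conjugate to a Binomial/Bernoulli likelihood; the update adds successes to α and failures to β.
Posterior: Beta(α+k, β+n−k) = Beta(1.32+13, 4.32+12) = Beta(14.32, 16.32).
Var = αβ/((α+β)²(α+β+1)) = 14.32·16.32/(30.64²·31.64) = 0.007868.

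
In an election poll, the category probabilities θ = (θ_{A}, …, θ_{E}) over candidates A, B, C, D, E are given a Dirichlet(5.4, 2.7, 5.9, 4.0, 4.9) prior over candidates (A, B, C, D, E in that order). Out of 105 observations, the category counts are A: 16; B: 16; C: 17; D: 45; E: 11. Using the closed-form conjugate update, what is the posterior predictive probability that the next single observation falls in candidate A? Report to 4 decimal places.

The Dirichlet prior is conjugate to the Multinomial likelihood: each posterior αⱼ = prior αⱼ + observed count nⱼ.
Posterior concentration: (21.4, 18.7, 22.9, 49.0, 15.9), total = 127.9.
P(next = A | data) = α_{A}/Σα = 0.1673.

0.1673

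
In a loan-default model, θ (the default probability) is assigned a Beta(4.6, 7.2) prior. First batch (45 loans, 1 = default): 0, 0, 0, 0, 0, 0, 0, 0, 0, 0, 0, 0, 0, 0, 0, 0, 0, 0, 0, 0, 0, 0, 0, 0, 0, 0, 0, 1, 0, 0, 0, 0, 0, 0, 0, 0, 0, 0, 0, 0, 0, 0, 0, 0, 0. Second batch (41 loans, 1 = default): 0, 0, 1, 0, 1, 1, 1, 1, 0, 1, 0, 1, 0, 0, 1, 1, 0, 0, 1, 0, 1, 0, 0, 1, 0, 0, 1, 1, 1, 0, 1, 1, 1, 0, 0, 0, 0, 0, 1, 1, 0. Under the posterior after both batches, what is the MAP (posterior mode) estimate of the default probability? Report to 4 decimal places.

The Beta prior is conjugate to a Binomial/Bernoulli likelihood; the update adds successes to α and failures to β.
After batch 1: Beta(4.6+1, 7.2+44) = Beta(5.6, 51.2).
After batch 2: Beta(5.6+20, 51.2+21) = Beta(25.6, 72.2).
Mode of Beta(a,b) for a,b>1 is (a−1)/(a+b−2) = 24.6/95.8 = 0.2568.

0.2568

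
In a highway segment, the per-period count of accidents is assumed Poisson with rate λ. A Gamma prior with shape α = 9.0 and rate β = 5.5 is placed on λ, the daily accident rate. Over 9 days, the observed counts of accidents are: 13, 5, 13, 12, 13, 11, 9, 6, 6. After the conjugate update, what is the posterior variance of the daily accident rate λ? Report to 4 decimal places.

With a Gamma(shape α, rate β) prior, the Poisson likelihood is conjugate: the posterior is Gamma(α + ΣXᵢ, β + n).
Sum of counts S = 88 over n = 9 days.
Posterior: Gamma(α+S, β+n) = Gamma(9.0+88, 5.5+9) = Gamma(97.0, 14.5).
Var = α/β² = 97.0/14.5² = 0.4614.

0.4614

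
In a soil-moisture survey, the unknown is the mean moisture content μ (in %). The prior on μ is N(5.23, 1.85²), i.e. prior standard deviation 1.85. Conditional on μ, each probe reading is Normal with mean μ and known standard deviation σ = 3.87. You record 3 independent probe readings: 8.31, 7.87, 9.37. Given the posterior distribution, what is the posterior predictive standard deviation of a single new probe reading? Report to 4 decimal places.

4.1240

For Normal data with known variance σ², a Normal(μ₀, σ₀²) prior on μ is conjugate. Posterior precision = 1/σ₀² + n/σ²; posterior mean is the precision-weighted average of μ₀ and x̄.
σ₀² = 1.85² = 3.4225, σ² = 3.87² = 14.9769; σ² + n·σ₀² = 14.9769 + 3·3.4225 = 25.2444.
Posterior precision = 1/σ₀² + n/σ² = 1/3.4225 + 3/14.9769 = (σ² + n·σ₀²)/(σ₀²σ²) = 25.2444/(3.4225·14.9769); posterior variance σₙ² = σ₀²σ²/(σ² + n·σ₀²) = 3.4225·14.9769/25.2444 = 2.030488.
Predictive variance for one new observation = σₙ² + σ² = 3.4225·14.9769/25.2444 + 14.9769 = σ²·(σ₀² + 25.2444)/25.2444 = 14.9769·28.6669/25.2444 = 17.007388; SD = √(14.9769·28.6669/25.2444) = 4.1240.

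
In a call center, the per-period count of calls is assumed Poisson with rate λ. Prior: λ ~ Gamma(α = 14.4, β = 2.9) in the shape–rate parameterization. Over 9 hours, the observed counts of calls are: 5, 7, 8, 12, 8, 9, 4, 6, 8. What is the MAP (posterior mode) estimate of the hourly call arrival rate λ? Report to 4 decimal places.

With a Gamma(shape α, rate β) prior, the Poisson likelihood is conjugate: the posterior is Gamma(α + ΣXᵢ, β + n).
Sum of counts S = 67 over n = 9 hours.
Posterior: Gamma(α+S, β+n) = Gamma(14.4+67, 2.9+9) = Gamma(81.4, 11.9).
Mode of Gamma(α,β) for α≥1 is (α−1)/β = 80.4/11.9 = 6.7563.

6.7563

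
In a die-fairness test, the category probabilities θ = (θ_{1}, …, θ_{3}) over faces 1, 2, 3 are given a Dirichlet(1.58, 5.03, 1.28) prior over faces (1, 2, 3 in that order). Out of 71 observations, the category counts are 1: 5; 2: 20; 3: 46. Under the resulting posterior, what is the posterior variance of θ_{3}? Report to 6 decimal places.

The Dirichlet prior is conjugate to the Multinomial likelihood: each posterior αⱼ = prior αⱼ + observed count nⱼ.
Posterior concentration: (6.58, 25.03, 47.28), total = 78.89.
Var[θ_j] = α_j(Σα−α_j)/((Σα)²(Σα+1)) = 47.28·31.61/(78.89²·79.89) = 0.003006.

0.003006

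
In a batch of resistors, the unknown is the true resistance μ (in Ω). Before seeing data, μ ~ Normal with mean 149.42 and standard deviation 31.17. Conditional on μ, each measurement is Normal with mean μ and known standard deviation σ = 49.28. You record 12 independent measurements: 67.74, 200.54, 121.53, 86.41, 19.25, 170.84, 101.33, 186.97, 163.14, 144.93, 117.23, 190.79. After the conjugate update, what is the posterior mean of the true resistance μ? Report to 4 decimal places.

For Normal data with known variance σ², a Normal(μ₀, σ₀²) prior on μ is conjugate. Posterior precision = 1/σ₀² + n/σ²; posterior mean is the precision-weighted average of μ₀ and x̄.
Σxᵢ = 67.74 + 200.54 + 121.53 + 86.41 + 19.25 + 170.84 + 101.33 + 186.97 + 163.14 + 144.93 + 117.23 + 190.79 = 1570.7, so n·x̄ = 1570.7.
σ₀² = 31.17² = 971.5689, σ² = 49.28² = 2428.5184; σ² + n·σ₀² = 2428.5184 + 12·971.5689 = 14087.3452.
Posterior mean = (μ₀/σ₀² + n·x̄/σ²)/(1/σ₀² + n/σ²) = (σ²·μ₀ + σ₀²·n·x̄)/(σ² + n·σ₀²) = (2428.5184·149.42 + 971.5689·1570.7)/14087.3452 = 1888912.490558/14087.3452 = 134.0858.

134.0858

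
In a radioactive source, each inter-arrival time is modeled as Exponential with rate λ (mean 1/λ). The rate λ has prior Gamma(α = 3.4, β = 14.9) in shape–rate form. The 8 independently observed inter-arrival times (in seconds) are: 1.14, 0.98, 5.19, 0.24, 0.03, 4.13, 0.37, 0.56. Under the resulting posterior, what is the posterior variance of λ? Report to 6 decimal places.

0.015031

With a Gamma(shape α, rate β) prior on the exponential rate λ, the posterior after n observations with total T = Σxᵢ is Gamma(α+n, β+T).
Sum of observations T = 12.64 seconds; n = 8.
Posterior: Gamma(3.4+8, 14.9+12.64) = Gamma(11.4, 27.54).
Var = α/β² = 0.015031.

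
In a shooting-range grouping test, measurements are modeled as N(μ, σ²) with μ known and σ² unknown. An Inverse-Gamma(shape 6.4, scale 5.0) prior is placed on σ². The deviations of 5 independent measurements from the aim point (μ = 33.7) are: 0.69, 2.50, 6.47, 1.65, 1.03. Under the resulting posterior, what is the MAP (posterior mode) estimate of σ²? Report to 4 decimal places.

3.1500

With known mean μ and an Inverse-Gamma(α, β) prior on σ², the Normal likelihood is conjugate: posterior is Inv-Gamma(α + n/2, β + Σ(xᵢ−μ)²/2).
Σ(xᵢ−μ)² = (0.69)² + (2.50)² + (6.47)² + (1.65)² + (1.03)² = 52.3704.
Posterior: Inv-Gamma(6.4 + 5/2, 5.0 + 52.3704/2) = Inv-Gamma(8.90, 31.18520).
Mode = β/(α+1) = 31.18520/9.90 = 3.1500.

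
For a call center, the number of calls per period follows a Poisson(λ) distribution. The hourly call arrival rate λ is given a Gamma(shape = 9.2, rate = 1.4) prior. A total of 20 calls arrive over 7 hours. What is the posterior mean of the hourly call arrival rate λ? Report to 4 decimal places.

With a Gamma(shape α, rate β) prior, the Poisson likelihood is conjugate: the posterior is Gamma(α + ΣXᵢ, β + n).
Posterior: Gamma(α+S, β+n) = Gamma(9.2+20, 1.4+7) = Gamma(29.2, 8.4).
Posterior mean = α/β = 29.2/8.4 = 3.4762.

3.4762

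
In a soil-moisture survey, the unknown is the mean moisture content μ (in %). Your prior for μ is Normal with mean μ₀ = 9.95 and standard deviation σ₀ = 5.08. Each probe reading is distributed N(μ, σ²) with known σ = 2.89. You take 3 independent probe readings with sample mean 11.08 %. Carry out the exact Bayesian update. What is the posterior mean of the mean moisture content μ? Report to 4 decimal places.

10.9700

For Normal data with known variance σ², a Normal(μ₀, σ₀²) prior on μ is conjugate. Posterior precision = 1/σ₀² + n/σ²; posterior mean is the precision-weighted average of μ₀ and x̄.
n·x̄ = 3·11.08 = 33.24.
σ₀² = 5.08² = 25.8064, σ² = 2.89² = 8.3521; σ² + n·σ₀² = 8.3521 + 3·25.8064 = 85.7713.
Posterior mean = (μ₀/σ₀² + n·x̄/σ²)/(1/σ₀² + n/σ²) = (σ²·μ₀ + σ₀²·n·x̄)/(σ² + n·σ₀²) = (8.3521·9.95 + 25.8064·33.24)/85.7713 = 940.908131/85.7713 = 10.9700.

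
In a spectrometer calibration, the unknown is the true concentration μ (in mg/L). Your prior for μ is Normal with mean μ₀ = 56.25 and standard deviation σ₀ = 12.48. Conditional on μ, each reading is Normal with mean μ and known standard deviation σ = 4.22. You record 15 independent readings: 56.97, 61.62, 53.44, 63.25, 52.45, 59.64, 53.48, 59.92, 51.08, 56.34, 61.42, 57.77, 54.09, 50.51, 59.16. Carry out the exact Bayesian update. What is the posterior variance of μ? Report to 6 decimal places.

1.178245

For Normal data with known variance σ², a Normal(μ₀, σ₀²) prior on μ is conjugate. Posterior precision = 1/σ₀² + n/σ²; posterior mean is the precision-weighted average of μ₀ and x̄.
σ₀² = 12.48² = 155.7504, σ² = 4.22² = 17.8084; σ² + n·σ₀² = 17.8084 + 15·155.7504 = 2354.0644.
Posterior precision = 1/σ₀² + n/σ² = 1/155.7504 + 15/17.8084 = (σ² + n·σ₀²)/(σ₀²σ²) = 2354.0644/(155.7504·17.8084); posterior variance σₙ² = σ₀²σ²/(σ² + n·σ₀²) = 155.7504·17.8084/2354.0644 = 1.178245.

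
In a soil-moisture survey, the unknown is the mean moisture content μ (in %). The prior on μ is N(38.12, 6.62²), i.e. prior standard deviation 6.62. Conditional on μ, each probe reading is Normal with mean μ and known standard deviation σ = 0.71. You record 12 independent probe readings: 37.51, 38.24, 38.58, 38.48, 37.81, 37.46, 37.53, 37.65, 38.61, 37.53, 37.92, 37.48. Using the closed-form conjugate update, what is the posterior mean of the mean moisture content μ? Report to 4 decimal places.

For Normal data with known variance σ², a Normal(μ₀, σ₀²) prior on μ is conjugate. Posterior precision = 1/σ₀² + n/σ²; posterior mean is the precision-weighted average of μ₀ and x̄.
Σxᵢ = 37.51 + 38.24 + 38.58 + 38.48 + 37.81 + 37.46 + 37.53 + 37.65 + 38.61 + 37.53 + 37.92 + 37.48 = 454.8, so n·x̄ = 454.8.
σ₀² = 6.62² = 43.8244, σ² = 0.71² = 0.5041; σ² + n·σ₀² = 0.5041 + 12·43.8244 = 526.3969.
Posterior mean = (μ₀/σ₀² + n·x̄/σ²)/(1/σ₀² + n/σ²) = (σ²·μ₀ + σ₀²·n·x̄)/(σ² + n·σ₀²) = (0.5041·38.12 + 43.8244·454.8)/526.3969 = 19950.553412/526.3969 = 37.9002.

37.9002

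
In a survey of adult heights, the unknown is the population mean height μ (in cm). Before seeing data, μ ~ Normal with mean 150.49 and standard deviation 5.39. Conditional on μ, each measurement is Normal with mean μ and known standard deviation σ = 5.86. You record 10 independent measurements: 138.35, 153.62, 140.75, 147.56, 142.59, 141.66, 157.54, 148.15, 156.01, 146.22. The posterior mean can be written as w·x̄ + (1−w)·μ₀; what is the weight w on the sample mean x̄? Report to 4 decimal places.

0.8943

For Normal data with known variance σ², a Normal(μ₀, σ₀²) prior on μ is conjugate. Posterior precision = 1/σ₀² + n/σ²; posterior mean is the precision-weighted average of μ₀ and x̄.
σ₀² = 5.39² = 29.0521, σ² = 5.86² = 34.3396. Prior precision 1/σ₀² = 1/29.0521; data precision n/σ² = 10/34.3396.
w = (n/σ²)/(1/σ₀² + n/σ²) = n·σ₀²/(σ² + n·σ₀²) = 10·29.0521/(34.3396 + 10·29.0521) = 290.521/324.8606 = 0.8943.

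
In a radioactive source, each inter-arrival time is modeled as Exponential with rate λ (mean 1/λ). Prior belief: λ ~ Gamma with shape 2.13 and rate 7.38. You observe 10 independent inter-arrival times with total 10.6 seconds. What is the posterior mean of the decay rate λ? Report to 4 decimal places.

0.6746

With a Gamma(shape α, rate β) prior on the exponential rate λ, the posterior after n observations with total T = Σxᵢ is Gamma(α+n, β+T).
Posterior: Gamma(2.13+10, 7.38+10.6) = Gamma(12.13, 17.98).
Posterior mean of λ = α/β = 12.13/17.98 = 0.6746.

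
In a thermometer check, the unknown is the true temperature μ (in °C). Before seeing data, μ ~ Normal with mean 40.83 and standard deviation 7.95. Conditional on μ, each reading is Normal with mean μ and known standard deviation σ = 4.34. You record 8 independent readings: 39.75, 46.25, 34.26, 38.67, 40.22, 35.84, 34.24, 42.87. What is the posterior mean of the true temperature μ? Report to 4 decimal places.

For Normal data with known variance σ², a Normal(μ₀, σ₀²) prior on μ is conjugate. Posterior precision = 1/σ₀² + n/σ²; posterior mean is the precision-weighted average of μ₀ and x̄.
Σxᵢ = 39.75 + 46.25 + 34.26 + 38.67 + 40.22 + 35.84 + 34.24 + 42.87 = 312.1, so n·x̄ = 312.1.
σ₀² = 7.95² = 63.2025, σ² = 4.34² = 18.8356; σ² + n·σ₀² = 18.8356 + 8·63.2025 = 524.4556.
Posterior mean = (μ₀/σ₀² + n·x̄/σ²)/(1/σ₀² + n/σ²) = (σ²·μ₀ + σ₀²·n·x̄)/(σ² + n·σ₀²) = (18.8356·40.83 + 63.2025·312.1)/524.4556 = 20494.557798/524.4556 = 39.0778.

39.0778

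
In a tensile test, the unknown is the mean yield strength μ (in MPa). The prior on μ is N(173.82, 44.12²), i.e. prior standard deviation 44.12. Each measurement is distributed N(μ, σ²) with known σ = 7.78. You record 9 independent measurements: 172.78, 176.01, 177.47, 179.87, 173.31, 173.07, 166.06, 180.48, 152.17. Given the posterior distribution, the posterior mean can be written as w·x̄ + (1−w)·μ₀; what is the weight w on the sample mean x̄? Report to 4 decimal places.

For Normal data with known variance σ², a Normal(μ₀, σ₀²) prior on μ is conjugate. Posterior precision = 1/σ₀² + n/σ²; posterior mean is the precision-weighted average of μ₀ and x̄.
σ₀² = 44.12² = 1946.5744, σ² = 7.78² = 60.5284. Prior precision 1/σ₀² = 1/1946.5744; data precision n/σ² = 9/60.5284.
w = (n/σ²)/(1/σ₀² + n/σ²) = n·σ₀²/(σ² + n·σ₀²) = 9·1946.5744/(60.5284 + 9·1946.5744) = 17519.1696/17579.698 = 0.9966.

0.9966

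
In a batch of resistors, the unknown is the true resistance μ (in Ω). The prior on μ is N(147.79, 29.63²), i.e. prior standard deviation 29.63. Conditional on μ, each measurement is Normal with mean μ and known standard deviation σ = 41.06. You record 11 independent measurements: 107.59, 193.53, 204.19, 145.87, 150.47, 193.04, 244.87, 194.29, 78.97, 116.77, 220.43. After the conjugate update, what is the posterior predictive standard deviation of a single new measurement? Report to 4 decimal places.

For Normal data with known variance σ², a Normal(μ₀, σ₀²) prior on μ is conjugate. Posterior precision = 1/σ₀² + n/σ²; posterior mean is the precision-weighted average of μ₀ and x̄.
σ₀² = 29.63² = 877.9369, σ² = 41.06² = 1685.9236; σ² + n·σ₀² = 1685.9236 + 11·877.9369 = 11343.2295.
Posterior precision = 1/σ₀² + n/σ² = 1/877.9369 + 11/1685.9236 = (σ² + n·σ₀²)/(σ₀²σ²) = 11343.2295/(877.9369·1685.9236); posterior variance σₙ² = σ₀²σ²/(σ² + n·σ₀²) = 877.9369·1685.9236/11343.2295 = 130.486167.
Predictive variance for one new observation = σₙ² + σ² = 877.9369·1685.9236/11343.2295 + 1685.9236 = σ²·(σ₀² + 11343.2295)/11343.2295 = 1685.9236·12221.1664/11343.2295 = 1816.409767; SD = √(1685.9236·12221.1664/11343.2295) = 42.6194.

42.6194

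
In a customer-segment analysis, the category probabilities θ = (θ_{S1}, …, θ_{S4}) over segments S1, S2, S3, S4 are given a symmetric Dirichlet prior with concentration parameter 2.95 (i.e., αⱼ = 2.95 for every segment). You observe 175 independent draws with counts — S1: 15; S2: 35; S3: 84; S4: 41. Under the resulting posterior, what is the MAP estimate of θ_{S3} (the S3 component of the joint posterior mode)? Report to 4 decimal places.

0.4702

The Dirichlet prior is conjugate to the Multinomial likelihood: each posterior αⱼ = prior αⱼ + observed count nⱼ.
Posterior concentration: (17.95, 37.95, 86.95, 43.95), total = 186.80.
Joint mode component: (α_{S3}−1)/(Σα−K) = 85.95/182.80 = 0.4702.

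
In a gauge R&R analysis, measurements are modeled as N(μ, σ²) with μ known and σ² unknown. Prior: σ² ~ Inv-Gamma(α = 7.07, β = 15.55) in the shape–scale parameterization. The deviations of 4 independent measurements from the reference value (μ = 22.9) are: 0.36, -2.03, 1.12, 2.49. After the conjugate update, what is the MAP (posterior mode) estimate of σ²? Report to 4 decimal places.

With known mean μ and an Inverse-Gamma(α, β) prior on σ², the Normal likelihood is conjugate: posterior is Inv-Gamma(α + n/2, β + Σ(xᵢ−μ)²/2).
Σ(xᵢ−μ)² = (0.36)² + (-2.03)² + (1.12)² + (2.49)² = 11.7050.
Posterior: Inv-Gamma(7.07 + 4/2, 15.55 + 11.7050/2) = Inv-Gamma(9.07, 21.40250).
Mode = β/(α+1) = 21.40250/10.07 = 2.1254.

2.1254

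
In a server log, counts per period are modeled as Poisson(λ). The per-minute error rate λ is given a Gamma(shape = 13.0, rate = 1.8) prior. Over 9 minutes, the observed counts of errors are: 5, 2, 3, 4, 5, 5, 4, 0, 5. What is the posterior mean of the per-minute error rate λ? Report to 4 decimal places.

With a Gamma(shape α, rate β) prior, the Poisson likelihood is conjugate: the posterior is Gamma(α + ΣXᵢ, β + n).
Sum of counts S = 33 over n = 9 minutes.
Posterior: Gamma(α+S, β+n) = Gamma(13.0+33, 1.8+9) = Gamma(46.0, 10.8).
Posterior mean = α/β = 46.0/10.8 = 4.2593.

4.2593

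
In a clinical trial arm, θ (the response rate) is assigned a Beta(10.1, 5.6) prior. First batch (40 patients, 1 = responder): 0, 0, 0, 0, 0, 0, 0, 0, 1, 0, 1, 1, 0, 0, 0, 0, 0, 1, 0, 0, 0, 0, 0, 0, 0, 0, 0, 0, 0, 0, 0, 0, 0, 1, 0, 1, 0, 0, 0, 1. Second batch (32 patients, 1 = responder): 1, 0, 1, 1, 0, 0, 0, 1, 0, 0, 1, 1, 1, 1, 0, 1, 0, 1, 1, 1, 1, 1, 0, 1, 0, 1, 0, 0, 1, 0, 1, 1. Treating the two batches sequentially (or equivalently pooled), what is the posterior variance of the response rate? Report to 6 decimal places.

0.002730

The Beta prior is conjugate to a Binomial/Bernoulli likelihood; the update adds successes to α and failures to β.
After batch 1: Beta(10.1+7, 5.6+33) = Beta(17.1, 38.6).
After batch 2: Beta(17.1+19, 38.6+13) = Beta(36.1, 51.6).
Var = αβ/((α+β)²(α+β+1)) = 36.1·51.6/(87.7²·88.7) = 0.002730.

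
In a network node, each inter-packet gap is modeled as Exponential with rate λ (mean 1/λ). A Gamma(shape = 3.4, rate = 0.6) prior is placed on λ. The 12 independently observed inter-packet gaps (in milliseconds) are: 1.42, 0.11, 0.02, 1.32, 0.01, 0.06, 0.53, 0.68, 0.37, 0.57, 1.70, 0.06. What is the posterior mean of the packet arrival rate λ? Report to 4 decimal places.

2.0671

With a Gamma(shape α, rate β) prior on the exponential rate λ, the posterior after n observations with total T = Σxᵢ is Gamma(α+n, β+T).
Sum of observations T = 6.85 milliseconds; n = 12.
Posterior: Gamma(3.4+12, 0.6+6.85) = Gamma(15.4, 7.45).
Posterior mean of λ = α/β = 15.4/7.45 = 2.0671.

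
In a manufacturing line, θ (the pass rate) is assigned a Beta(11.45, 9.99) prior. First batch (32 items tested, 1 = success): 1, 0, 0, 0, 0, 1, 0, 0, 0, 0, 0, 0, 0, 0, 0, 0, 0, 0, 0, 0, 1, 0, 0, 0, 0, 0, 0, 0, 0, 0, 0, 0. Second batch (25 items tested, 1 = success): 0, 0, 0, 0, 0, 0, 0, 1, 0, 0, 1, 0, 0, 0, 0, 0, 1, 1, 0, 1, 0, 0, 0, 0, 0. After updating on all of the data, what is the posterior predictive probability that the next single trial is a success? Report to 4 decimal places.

0.2480

The Beta prior is conjugate to a Binomial/Bernoulli likelihood; the update adds successes to α and failures to β.
After batch 1: Beta(11.45+3, 9.99+29) = Beta(14.45, 38.99).
After batch 2: Beta(14.45+5, 38.99+20) = Beta(19.45, 58.99).
For a single future Bernoulli trial, P(success | data) = α/(α+β) = 0.2480.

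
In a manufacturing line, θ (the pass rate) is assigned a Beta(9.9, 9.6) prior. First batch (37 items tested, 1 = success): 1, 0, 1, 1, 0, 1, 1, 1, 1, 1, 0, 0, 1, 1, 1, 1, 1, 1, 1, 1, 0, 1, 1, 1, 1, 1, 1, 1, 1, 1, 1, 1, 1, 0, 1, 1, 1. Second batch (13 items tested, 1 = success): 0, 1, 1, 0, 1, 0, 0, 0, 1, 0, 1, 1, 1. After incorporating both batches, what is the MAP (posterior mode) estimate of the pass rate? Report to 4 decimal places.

0.6948

The Beta prior is conjugate to a Binomial/Bernoulli likelihood; the update adds successes to α and failures to β.
After batch 1: Beta(9.9+31, 9.6+6) = Beta(40.9, 15.6).
After batch 2: Beta(40.9+7, 15.6+6) = Beta(47.9, 21.6).
Mode of Beta(a,b) for a,b>1 is (a−1)/(a+b−2) = 46.9/67.5 = 0.6948.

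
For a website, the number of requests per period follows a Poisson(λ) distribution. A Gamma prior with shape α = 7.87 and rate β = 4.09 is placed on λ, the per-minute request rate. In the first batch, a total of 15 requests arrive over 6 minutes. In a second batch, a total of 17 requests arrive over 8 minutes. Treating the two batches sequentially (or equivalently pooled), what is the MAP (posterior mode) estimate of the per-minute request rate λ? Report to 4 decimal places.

2.1487

With a Gamma(shape α, rate β) prior, the Poisson likelihood is conjugate: the posterior is Gamma(α + ΣXᵢ, β + n).
After batch 1: Gamma(α+S, β+n) = Gamma(7.87+15, 4.09+6) = Gamma(22.87, 10.09).
After batch 2: Gamma(α+S, β+n) = Gamma(22.87+17, 10.09+8) = Gamma(39.87, 18.09).
Mode of Gamma(α,β) for α≥1 is (α−1)/β = 38.87/18.09 = 2.1487.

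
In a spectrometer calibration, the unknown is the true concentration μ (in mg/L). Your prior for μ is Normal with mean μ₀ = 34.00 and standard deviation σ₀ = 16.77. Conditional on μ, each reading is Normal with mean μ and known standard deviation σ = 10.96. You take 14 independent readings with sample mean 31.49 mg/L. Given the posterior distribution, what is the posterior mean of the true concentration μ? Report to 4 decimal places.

31.5643

For Normal data with known variance σ², a Normal(μ₀, σ₀²) prior on μ is conjugate. Posterior precision = 1/σ₀² + n/σ²; posterior mean is the precision-weighted average of μ₀ and x̄.
n·x̄ = 14·31.49 = 440.86.
σ₀² = 16.77² = 281.2329, σ² = 10.96² = 120.1216; σ² + n·σ₀² = 120.1216 + 14·281.2329 = 4057.3822.
Posterior mean = (μ₀/σ₀² + n·x̄/σ²)/(1/σ₀² + n/σ²) = (σ²·μ₀ + σ₀²·n·x̄)/(σ² + n·σ₀²) = (120.1216·34.00 + 281.2329·440.86)/4057.3822 = 128068.470694/4057.3822 = 31.5643.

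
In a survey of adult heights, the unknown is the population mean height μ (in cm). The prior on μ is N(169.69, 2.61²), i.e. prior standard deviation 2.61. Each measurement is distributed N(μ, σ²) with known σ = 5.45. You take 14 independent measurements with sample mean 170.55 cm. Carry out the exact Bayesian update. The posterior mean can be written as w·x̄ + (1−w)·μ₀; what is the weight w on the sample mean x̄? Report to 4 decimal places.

0.7625

For Normal data with known variance σ², a Normal(μ₀, σ₀²) prior on μ is conjugate. Posterior precision = 1/σ₀² + n/σ²; posterior mean is the precision-weighted average of μ₀ and x̄.
σ₀² = 2.61² = 6.8121, σ² = 5.45² = 29.7025. Prior precision 1/σ₀² = 1/6.8121; data precision n/σ² = 14/29.7025.
w = (n/σ²)/(1/σ₀² + n/σ²) = n·σ₀²/(σ² + n·σ₀²) = 14·6.8121/(29.7025 + 14·6.8121) = 95.3694/125.0719 = 0.7625.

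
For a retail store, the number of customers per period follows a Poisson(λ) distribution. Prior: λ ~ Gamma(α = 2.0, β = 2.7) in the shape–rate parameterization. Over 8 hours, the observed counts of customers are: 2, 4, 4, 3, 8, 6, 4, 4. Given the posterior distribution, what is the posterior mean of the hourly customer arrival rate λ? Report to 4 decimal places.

3.4579

With a Gamma(shape α, rate β) prior, the Poisson likelihood is conjugate: the posterior is Gamma(α + ΣXᵢ, β + n).
Sum of counts S = 35 over n = 8 hours.
Posterior: Gamma(α+S, β+n) = Gamma(2.0+35, 2.7+8) = Gamma(37.0, 10.7).
Posterior mean = α/β = 37.0/10.7 = 3.4579.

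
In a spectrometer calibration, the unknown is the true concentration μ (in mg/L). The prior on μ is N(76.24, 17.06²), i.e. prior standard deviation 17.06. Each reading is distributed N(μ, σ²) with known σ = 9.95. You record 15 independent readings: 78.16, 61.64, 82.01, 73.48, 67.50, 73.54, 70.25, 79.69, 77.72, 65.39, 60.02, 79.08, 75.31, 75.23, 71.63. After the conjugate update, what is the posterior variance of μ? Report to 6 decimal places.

6.453810

For Normal data with known variance σ², a Normal(μ₀, σ₀²) prior on μ is conjugate. Posterior precision = 1/σ₀² + n/σ²; posterior mean is the precision-weighted average of μ₀ and x̄.
σ₀² = 17.06² = 291.0436, σ² = 9.95² = 99.0025; σ² + n·σ₀² = 99.0025 + 15·291.0436 = 4464.6565.
Posterior precision = 1/σ₀² + n/σ² = 1/291.0436 + 15/99.0025 = (σ² + n·σ₀²)/(σ₀²σ²) = 4464.6565/(291.0436·99.0025); posterior variance σₙ² = σ₀²σ²/(σ² + n·σ₀²) = 291.0436·99.0025/4464.6565 = 6.453810.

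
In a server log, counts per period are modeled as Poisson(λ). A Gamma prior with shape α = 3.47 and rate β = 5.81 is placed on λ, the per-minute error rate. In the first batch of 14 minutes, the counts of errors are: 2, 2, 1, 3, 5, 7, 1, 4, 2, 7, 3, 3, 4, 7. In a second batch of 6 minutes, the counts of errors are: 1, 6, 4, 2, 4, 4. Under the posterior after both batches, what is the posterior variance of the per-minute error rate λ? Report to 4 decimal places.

0.1133

With a Gamma(shape α, rate β) prior, the Poisson likelihood is conjugate: the posterior is Gamma(α + ΣXᵢ, β + n).
Batch 1: sum of counts S = 51 over n = 14 minutes.
After batch 1: Gamma(α+S, β+n) = Gamma(3.47+51, 5.81+14) = Gamma(54.47, 19.81).
Batch 2: sum of counts S = 21 over n = 6 minutes.
After batch 2: Gamma(α+S, β+n) = Gamma(54.47+21, 19.81+6) = Gamma(75.47, 25.81).
Var = α/β² = 75.47/25.81² = 0.1133.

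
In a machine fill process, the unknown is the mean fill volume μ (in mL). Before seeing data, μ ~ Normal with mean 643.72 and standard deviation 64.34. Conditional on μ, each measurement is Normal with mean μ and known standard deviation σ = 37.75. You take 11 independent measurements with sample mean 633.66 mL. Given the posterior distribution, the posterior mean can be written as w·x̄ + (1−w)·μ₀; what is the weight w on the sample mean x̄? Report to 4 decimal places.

0.9697

For Normal data with known variance σ², a Normal(μ₀, σ₀²) prior on μ is conjugate. Posterior precision = 1/σ₀² + n/σ²; posterior mean is the precision-weighted average of μ₀ and x̄.
σ₀² = 64.34² = 4139.6356, σ² = 37.75² = 1425.0625. Prior precision 1/σ₀² = 1/4139.6356; data precision n/σ² = 11/1425.0625.
w = (n/σ²)/(1/σ₀² + n/σ²) = n·σ₀²/(σ² + n·σ₀²) = 11·4139.6356/(1425.0625 + 11·4139.6356) = 45535.9916/46961.0541 = 0.9697.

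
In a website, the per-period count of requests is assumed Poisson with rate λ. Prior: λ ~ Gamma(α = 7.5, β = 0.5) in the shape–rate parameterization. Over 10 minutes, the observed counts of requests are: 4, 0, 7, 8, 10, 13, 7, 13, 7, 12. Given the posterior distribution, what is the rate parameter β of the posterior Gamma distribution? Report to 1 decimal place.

10.5

With a Gamma(shape α, rate β) prior, the Poisson likelihood is conjugate: the posterior is Gamma(α + ΣXᵢ, β + n).
Sum of counts S = 81 over n = 10 minutes.
Posterior: Gamma(α+S, β+n) = Gamma(7.5+81, 0.5+10) = Gamma(88.5, 10.5).
Posterior β = 10.5.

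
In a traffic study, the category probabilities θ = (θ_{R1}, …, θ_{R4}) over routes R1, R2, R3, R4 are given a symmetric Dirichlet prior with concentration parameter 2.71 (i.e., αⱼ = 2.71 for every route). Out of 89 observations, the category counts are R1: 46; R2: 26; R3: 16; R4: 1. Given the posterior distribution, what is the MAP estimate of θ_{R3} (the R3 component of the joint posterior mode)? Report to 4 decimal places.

The Dirichlet prior is conjugate to the Multinomial likelihood: each posterior αⱼ = prior αⱼ + observed count nⱼ.
Posterior concentration: (48.71, 28.71, 18.71, 3.71), total = 99.84.
Joint mode component: (α_{R3}−1)/(Σα−K) = 17.71/95.84 = 0.1848.

0.1848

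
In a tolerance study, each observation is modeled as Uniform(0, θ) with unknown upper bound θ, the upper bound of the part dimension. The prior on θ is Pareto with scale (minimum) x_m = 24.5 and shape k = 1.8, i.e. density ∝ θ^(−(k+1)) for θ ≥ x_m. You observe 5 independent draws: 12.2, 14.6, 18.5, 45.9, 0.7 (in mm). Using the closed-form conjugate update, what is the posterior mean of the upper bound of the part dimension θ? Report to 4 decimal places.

A Pareto(scale x_m, shape k) prior on the upper bound θ of Uniform(0, θ) is conjugate: posterior is Pareto(max(x_m, max xᵢ), k + n).
Sample maximum = 45.9; prior scale x_m = 24.5 → posterior scale = max = 45.9.
Posterior shape = 1.8 + 5 = 6.8.
E[θ|data] = k·x_m/(k−1) = 6.8·45.9/5.8 = 53.8138.

53.8138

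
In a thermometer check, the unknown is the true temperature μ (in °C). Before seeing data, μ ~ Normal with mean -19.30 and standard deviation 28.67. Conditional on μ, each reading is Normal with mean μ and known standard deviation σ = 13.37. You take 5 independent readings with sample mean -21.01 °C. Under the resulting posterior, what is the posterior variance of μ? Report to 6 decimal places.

34.261196

For Normal data with known variance σ², a Normal(μ₀, σ₀²) prior on μ is conjugate. Posterior precision = 1/σ₀² + n/σ²; posterior mean is the precision-weighted average of μ₀ and x̄.
σ₀² = 28.67² = 821.9689, σ² = 13.37² = 178.7569; σ² + n·σ₀² = 178.7569 + 5·821.9689 = 4288.6014.
Posterior precision = 1/σ₀² + n/σ² = 1/821.9689 + 5/178.7569 = (σ² + n·σ₀²)/(σ₀²σ²) = 4288.6014/(821.9689·178.7569); posterior variance σₙ² = σ₀²σ²/(σ² + n·σ₀²) = 821.9689·178.7569/4288.6014 = 34.261196.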